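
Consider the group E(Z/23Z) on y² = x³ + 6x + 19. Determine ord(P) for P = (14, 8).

2P: tangent at (14, 8): λ = (3·14² + 6)/(2·8) ≡ 19/16. 16⁻¹ ≡ 13 (mod 23) since 16·13 = 208 ≡ 1, so λ ≡ 19·13 ≡ 17.
  x = λ² - 14 - 14 = 289 - 28 ≡ 8; y = λ·(14 - 8) - 8 ≡ 2. → (8, 2)
3P: (8, 2) + (14, 8). λ = (8 - 2)/(14 - 8) ≡ 6/6 mod 23. 6⁻¹ ≡ 4 (mod 23), so λ ≡ 1.
  x = λ² - 8 - 14 = 1 - 22 ≡ 2; y = λ·(8 - 2) - 2 ≡ 4. → (2, 4)
4P: (2, 4) + (14, 8). λ = (8 - 4)/(14 - 2) ≡ 4/12 mod 23. 12⁻¹ ≡ 2 (mod 23) since 12·2 = 24 ≡ 1, so λ ≡ 8.
  x = λ² - 2 - 14 = 64 - 16 ≡ 2; y = λ·(2 - 2) - 4 ≡ 19. → (2, 19)
5P: (2, 19) + (14, 8). λ = (8 - 19)/(14 - 2) ≡ 12/12 mod 23. 12⁻¹ ≡ 2 (mod 23), so λ ≡ 1.
  x = λ² - 2 - 14 = 1 - 16 ≡ 8; y = λ·(2 - 8) - 19 ≡ 21. → (8, 21)
6P: (8, 21) + (14, 8). λ = (8 - 21)/(14 - 8) ≡ 10/6 mod 23. 6⁻¹ ≡ 4 (mod 23), so λ ≡ 17.
  x = λ² - 8 - 14 = 289 - 22 ≡ 14; y = λ·(8 - 14) - 21 ≡ 15. → (14, 15)
7P: (14, 15) + (14, 8): same x and y₁ ≡ -y₂, so the sum is the point at infinity.
7P = the point at infinity, so the order is 7.

7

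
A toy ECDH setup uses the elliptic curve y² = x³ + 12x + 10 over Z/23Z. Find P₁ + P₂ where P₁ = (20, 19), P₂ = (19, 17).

(20, 19) + (19, 17). λ = (17 - 19)/(19 - 20) ≡ 21/22 mod 23. 22⁻¹ ≡ 22 (mod 23), so λ ≡ 2.
  x = λ² - 20 - 19 = 4 - 39 ≡ 11; y = λ·(20 - 11) - 19 ≡ 22. → (11, 22)

(11, 22)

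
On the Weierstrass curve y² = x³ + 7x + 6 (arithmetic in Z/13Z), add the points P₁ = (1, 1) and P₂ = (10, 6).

(6, 2)

(1, 1) + (10, 6). λ = (6 - 1)/(10 - 1) ≡ 5/9 mod 13. 9⁻¹ ≡ 3 (mod 13) since 9·3 = 27 ≡ 1, so λ ≡ 2.
  x = λ² - 1 - 10 = 4 - 11 ≡ 6; y = λ·(1 - 6) - 1 ≡ 2. → (6, 2)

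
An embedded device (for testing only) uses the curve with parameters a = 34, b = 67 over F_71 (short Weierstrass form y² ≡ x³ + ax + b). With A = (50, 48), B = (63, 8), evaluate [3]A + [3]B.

First 3A:
Repeated addition: build up to 3A.
2A: tangent at (50, 48): λ = (3·50² + 34)/(2·48) ≡ 8/25. 25⁻¹ ≡ 54 (mod 71) since 25·54 = 1350 ≡ 1, so λ ≡ 8·54 ≡ 6.
  x = λ² - 50 - 50 = 36 - 100 ≡ 7; y = λ·(50 - 7) - 48 ≡ 68. → (7, 68)
3A: (7, 68) + (50, 48). λ = (48 - 68)/(50 - 7) ≡ 51/43 mod 71. 43⁻¹ ≡ 38 (mod 71), so λ ≡ 21.
  x = λ² - 7 - 50 = 441 - 57 ≡ 29; y = λ·(7 - 29) - 68 ≡ 38. → (29, 38)
3A = (29, 38).
Next 3B:
Repeated addition: build up to 3B.
2B: tangent at (63, 8): λ = (3·63² + 34)/(2·8) ≡ 13/16. 16⁻¹ ≡ 40 (mod 71) since 16·40 = 640 ≡ 1, so λ ≡ 13·40 ≡ 23.
  x = λ² - 63 - 63 = 529 - 126 ≡ 48; y = λ·(63 - 48) - 8 ≡ 53. → (48, 53)
3B: (48, 53) + (63, 8). λ = (8 - 53)/(63 - 48) ≡ 26/15 mod 71. 15⁻¹ ≡ 19 (mod 71) since 15·19 = 285 ≡ 1, so λ ≡ 68.
  x = λ² - 48 - 63 = 4624 - 111 ≡ 40; y = λ·(48 - 40) - 53 ≡ 65. → (40, 65)
3B = (40, 65).
Finally 3A + 3B:
(29, 38) + (40, 65). λ = (65 - 38)/(40 - 29) ≡ 27/11 mod 71. 11⁻¹ ≡ 13 (mod 71) since 11·13 = 143 ≡ 1, so λ ≡ 67.
  x = λ² - 29 - 40 = 4489 - 69 ≡ 18; y = λ·(29 - 18) - 38 ≡ 60. → (18, 60)

(18, 60)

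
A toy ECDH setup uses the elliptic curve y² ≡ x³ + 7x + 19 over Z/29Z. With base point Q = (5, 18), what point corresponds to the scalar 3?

Repeated addition: build up to 3Q.
2Q: tangent at (5, 18): λ = (3·5² + 7)/(2·18) ≡ 24/7. 7⁻¹ ≡ 25 (mod 29), so λ ≡ 24·25 ≡ 20.
  x = λ² - 5 - 5 = 400 - 10 ≡ 13; y = λ·(5 - 13) - 18 ≡ 25. → (13, 25)
3Q: (13, 25) + (5, 18). λ = (18 - 25)/(5 - 13) ≡ 22/21 mod 29. 21⁻¹ ≡ 18 (mod 29), so λ ≡ 19.
  x = λ² - 13 - 5 = 361 - 18 ≡ 24; y = λ·(13 - 24) - 25 ≡ 27. → (24, 27)

(24, 27)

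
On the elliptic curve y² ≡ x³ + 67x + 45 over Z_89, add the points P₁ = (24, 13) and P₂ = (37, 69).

(85, 46)

(24, 13) + (37, 69). λ = (69 - 13)/(37 - 24) ≡ 56/13 mod 89. 13⁻¹ ≡ 48 (mod 89) since 13·48 = 624 ≡ 1, so λ ≡ 18.
  x = λ² - 24 - 37 = 324 - 61 ≡ 85; y = λ·(24 - 85) - 13 ≡ 46. → (85, 46)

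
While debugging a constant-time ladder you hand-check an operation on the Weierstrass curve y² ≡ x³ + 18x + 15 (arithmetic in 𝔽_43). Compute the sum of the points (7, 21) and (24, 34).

(23, 30)

(7, 21) + (24, 34). λ = (34 - 21)/(24 - 7) ≡ 13/17 mod 43. 17⁻¹ ≡ 38 (mod 43) since 17·38 = 646 ≡ 1, so λ ≡ 21.
  x = λ² - 7 - 24 = 441 - 31 ≡ 23; y = λ·(7 - 23) - 21 ≡ 30. → (23, 30)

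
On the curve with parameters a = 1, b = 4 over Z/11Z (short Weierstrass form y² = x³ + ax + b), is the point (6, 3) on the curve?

no

y² = 3² ≡ 9; x³ + 1x + 4 = 226 ≡ 6 (mod 11). 9 ≠ 6.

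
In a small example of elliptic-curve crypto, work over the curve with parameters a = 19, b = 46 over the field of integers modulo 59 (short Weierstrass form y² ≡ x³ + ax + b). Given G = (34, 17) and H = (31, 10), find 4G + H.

(32, 21)

First 4G:
Repeated addition: build up to 4G.
2G: tangent at (34, 17): λ = (3·34² + 19)/(2·17) ≡ 6/34. 34⁻¹ ≡ 33 (mod 59), so λ ≡ 6·33 ≡ 21.
  x = λ² - 34 - 34 = 441 - 68 ≡ 19; y = λ·(34 - 19) - 17 ≡ 3. → (19, 3)
3G: (19, 3) + (34, 17). λ = (17 - 3)/(34 - 19) ≡ 14/15 mod 59. 15⁻¹ ≡ 4 (mod 59), so λ ≡ 56.
  x = λ² - 19 - 34 = 3136 - 53 ≡ 15; y = λ·(19 - 15) - 3 ≡ 44. → (15, 44)
4G: (15, 44) + (34, 17). λ = (17 - 44)/(34 - 15) ≡ 32/19 mod 59. 19⁻¹ ≡ 28 (mod 59), so λ ≡ 11.
  x = λ² - 15 - 34 = 121 - 49 ≡ 13; y = λ·(15 - 13) - 44 ≡ 37. → (13, 37)
4G = (13, 37).
Finally 4G + H:
(13, 37) + (31, 10). λ = (10 - 37)/(31 - 13) ≡ 32/18 mod 59. 18⁻¹ ≡ 23 (mod 59), so λ ≡ 28.
  x = λ² - 13 - 31 = 784 - 44 ≡ 32; y = λ·(13 - 32) - 37 ≡ 21. → (32, 21)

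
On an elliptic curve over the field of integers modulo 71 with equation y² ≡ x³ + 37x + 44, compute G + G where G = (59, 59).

(51, 45)

tangent at (59, 59): λ = (3·59² + 37)/(2·59) ≡ 43/47. 47⁻¹ ≡ 68 (mod 71) since 47·68 = 3196 ≡ 1, so λ ≡ 43·68 ≡ 13.
  x = λ² - 59 - 59 = 169 - 118 ≡ 51; y = λ·(59 - 51) - 59 ≡ 45. → (51, 45)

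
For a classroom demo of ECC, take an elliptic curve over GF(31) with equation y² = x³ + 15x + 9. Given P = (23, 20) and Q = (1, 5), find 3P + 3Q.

(18, 29)

First 3P:
Repeated addition: build up to 3P.
2P: tangent at (23, 20): λ = (3·23² + 15)/(2·20) ≡ 21/9. 9⁻¹ ≡ 7 (mod 31) since 9·7 = 63 ≡ 1, so λ ≡ 21·7 ≡ 23.
  x = λ² - 23 - 23 = 529 - 46 ≡ 18; y = λ·(23 - 18) - 20 ≡ 2. → (18, 2)
3P: (18, 2) + (23, 20). λ = (20 - 2)/(23 - 18) ≡ 18/5 mod 31. 5⁻¹ ≡ 25 (mod 31), so λ ≡ 16.
  x = λ² - 18 - 23 = 256 - 41 ≡ 29; y = λ·(18 - 29) - 2 ≡ 8. → (29, 8)
3P = (29, 8).
Next 3Q:
Repeated addition: build up to 3Q.
2Q: tangent at (1, 5): λ = (3·1² + 15)/(2·5) ≡ 18/10. 10⁻¹ ≡ 28 (mod 31) since 10·28 = 280 ≡ 1, so λ ≡ 18·28 ≡ 8.
  x = λ² - 1 - 1 = 64 - 2 ≡ 0; y = λ·(1 - 0) - 5 ≡ 3. → (0, 3)
3Q: (0, 3) + (1, 5). λ = (5 - 3)/(1 - 0) ≡ 2/1 mod 31. 1⁻¹ ≡ 1 (mod 31), so λ ≡ 2.
  x = λ² - 0 - 1 = 4 - 1 ≡ 3; y = λ·(0 - 3) - 3 ≡ 22. → (3, 22)
3Q = (3, 22).
Finally 3P + 3Q:
(29, 8) + (3, 22). λ = (22 - 8)/(3 - 29) ≡ 14/5 mod 31. 5⁻¹ ≡ 25 (mod 31), so λ ≡ 9.
  x = λ² - 29 - 3 = 81 - 32 ≡ 18; y = λ·(29 - 18) - 8 ≡ 29. → (18, 29)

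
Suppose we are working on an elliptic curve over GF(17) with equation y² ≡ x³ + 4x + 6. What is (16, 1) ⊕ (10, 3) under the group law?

(16, 1) + (10, 3). λ = (3 - 1)/(10 - 16) ≡ 2/11 mod 17. 11⁻¹ ≡ 14 (mod 17), so λ ≡ 11.
  x = λ² - 16 - 10 = 121 - 26 ≡ 10; y = λ·(16 - 10) - 1 ≡ 14. → (10, 14)

(10, 14)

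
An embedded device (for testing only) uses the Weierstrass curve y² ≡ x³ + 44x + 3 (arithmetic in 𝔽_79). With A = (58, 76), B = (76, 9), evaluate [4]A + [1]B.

(42, 40)

First 4A:
Double-and-add on 4 = (100)₂. Start with A = (58, 76) for the leading 1-bit.
double: tangent at (58, 76): λ = (3·58² + 44)/(2·76) ≡ 24/73. 73⁻¹ ≡ 13 (mod 79), so λ ≡ 24·13 ≡ 75.
  x = λ² - 58 - 58 = 5625 - 116 ≡ 58; y = λ·(58 - 58) - 76 ≡ 3. → (58, 3)
double: tangent at (58, 3): λ = (3·58² + 44)/(2·3) ≡ 24/6. 6⁻¹ ≡ 66 (mod 79) since 6·66 = 396 ≡ 1, so λ ≡ 24·66 ≡ 4.
  x = λ² - 58 - 58 = 16 - 116 ≡ 58; y = λ·(58 - 58) - 3 ≡ 76. → (58, 76)
4A = (58, 76).
Finally 4A + B:
(58, 76) + (76, 9). λ = (9 - 76)/(76 - 58) ≡ 12/18 mod 79. 18⁻¹ ≡ 22 (mod 79) since 18·22 = 396 ≡ 1, so λ ≡ 27.
  x = λ² - 58 - 76 = 729 - 134 ≡ 42; y = λ·(58 - 42) - 76 ≡ 40. → (42, 40)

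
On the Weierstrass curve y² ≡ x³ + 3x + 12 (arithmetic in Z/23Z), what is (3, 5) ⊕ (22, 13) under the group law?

(3, 5) + (22, 13). λ = (13 - 5)/(22 - 3) ≡ 8/19 mod 23. 19⁻¹ ≡ 17 (mod 23) since 19·17 = 323 ≡ 1, so λ ≡ 21.
  x = λ² - 3 - 22 = 441 - 25 ≡ 2; y = λ·(3 - 2) - 5 ≡ 16. → (2, 16)

(2, 16)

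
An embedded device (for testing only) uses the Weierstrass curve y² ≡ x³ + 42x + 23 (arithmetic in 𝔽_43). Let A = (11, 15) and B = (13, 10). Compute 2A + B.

First 2A:
Repeated addition: build up to 2A.
2A: tangent at (11, 15): λ = (3·11² + 42)/(2·15) ≡ 18/30. 30⁻¹ ≡ 33 (mod 43) since 30·33 = 990 ≡ 1, so λ ≡ 18·33 ≡ 35.
  x = λ² - 11 - 11 = 1225 - 22 ≡ 42; y = λ·(11 - 42) - 15 ≡ 18. → (42, 18)
2A = (42, 18).
Finally 2A + B:
(42, 18) + (13, 10). λ = (10 - 18)/(13 - 42) ≡ 35/14 mod 43. 14⁻¹ ≡ 40 (mod 43), so λ ≡ 24.
  x = λ² - 42 - 13 = 576 - 55 ≡ 5; y = λ·(42 - 5) - 18 ≡ 10. → (5, 10)

(5, 10)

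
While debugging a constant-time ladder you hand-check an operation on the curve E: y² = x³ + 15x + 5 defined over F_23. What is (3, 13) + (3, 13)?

tangent at (3, 13): λ = (3·3² + 15)/(2·13) ≡ 19/3. 3⁻¹ ≡ 8 (mod 23) since 3·8 = 24 ≡ 1, so λ ≡ 19·8 ≡ 14.
  x = λ² - 3 - 3 = 196 - 6 ≡ 6; y = λ·(3 - 6) - 13 ≡ 14. → (6, 14)

(6, 14)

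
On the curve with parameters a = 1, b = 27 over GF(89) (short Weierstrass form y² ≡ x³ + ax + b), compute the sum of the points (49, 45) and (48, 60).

(39, 72)

(49, 45) + (48, 60). λ = (60 - 45)/(48 - 49) ≡ 15/88 mod 89. 88⁻¹ ≡ 88 (mod 89), so λ ≡ 74.
  x = λ² - 49 - 48 = 5476 - 97 ≡ 39; y = λ·(49 - 39) - 45 ≡ 72. → (39, 72)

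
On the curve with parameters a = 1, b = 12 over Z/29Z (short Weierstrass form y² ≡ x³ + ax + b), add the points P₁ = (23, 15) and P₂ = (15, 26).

(16, 8)

(23, 15) + (15, 26). λ = (26 - 15)/(15 - 23) ≡ 11/21 mod 29. 21⁻¹ ≡ 18 (mod 29), so λ ≡ 24.
  x = λ² - 23 - 15 = 576 - 38 ≡ 16; y = λ·(23 - 16) - 15 ≡ 8. → (16, 8)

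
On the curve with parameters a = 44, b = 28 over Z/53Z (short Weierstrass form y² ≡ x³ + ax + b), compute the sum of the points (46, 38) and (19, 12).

(42, 11)

(46, 38) + (19, 12). λ = (12 - 38)/(19 - 46) ≡ 27/26 mod 53. 26⁻¹ ≡ 51 (mod 53) since 26·51 = 1326 ≡ 1, so λ ≡ 52.
  x = λ² - 46 - 19 = 2704 - 65 ≡ 42; y = λ·(46 - 42) - 38 ≡ 11. → (42, 11)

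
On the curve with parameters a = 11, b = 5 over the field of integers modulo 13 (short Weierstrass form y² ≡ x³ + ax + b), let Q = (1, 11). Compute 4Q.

Repeated addition: build up to 4Q.
2Q: tangent at (1, 11): λ = (3·1² + 11)/(2·11) ≡ 1/9. 9⁻¹ ≡ 3 (mod 13), so λ ≡ 1·3 ≡ 3.
  x = λ² - 1 - 1 = 9 - 2 ≡ 7; y = λ·(1 - 7) - 11 ≡ 10. → (7, 10)
3Q: (7, 10) + (1, 11). λ = (11 - 10)/(1 - 7) ≡ 1/7 mod 13. 7⁻¹ ≡ 2 (mod 13) since 7·2 = 14 ≡ 1, so λ ≡ 2.
  x = λ² - 7 - 1 = 4 - 8 ≡ 9; y = λ·(7 - 9) - 10 ≡ 12. → (9, 12)
4Q: (9, 12) + (1, 11). λ = (11 - 12)/(1 - 9) ≡ 12/5 mod 13. 5⁻¹ ≡ 8 (mod 13), so λ ≡ 5.
  x = λ² - 9 - 1 = 25 - 10 ≡ 2; y = λ·(9 - 2) - 12 ≡ 10. → (2, 10)

(2, 10)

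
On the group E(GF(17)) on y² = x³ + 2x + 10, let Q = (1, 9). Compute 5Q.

(1, 9)

Double-and-add on 5 = (101)₂. Start with Q = (1, 9) for the leading 1-bit.
double: tangent at (1, 9): λ = (3·1² + 2)/(2·9) ≡ 5/1. 1⁻¹ ≡ 1 (mod 17) since 1·1 = 1 ≡ 1, so λ ≡ 5·1 ≡ 5.
  x = λ² - 1 - 1 = 25 - 2 ≡ 6; y = λ·(1 - 6) - 9 ≡ 0. → (6, 0)
double: (6, 0) + (6, 0): same x and y₁ ≡ -y₂, so the sum is ∞.
add Q: ∞ + (1, 9) = (1, 9) (identity).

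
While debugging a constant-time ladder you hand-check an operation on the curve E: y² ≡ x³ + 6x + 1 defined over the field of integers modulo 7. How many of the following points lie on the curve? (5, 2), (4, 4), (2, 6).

(5, 2): 2² ≡ 4, rhs ≡ 2 → off.
(4, 4): 4² ≡ 2, rhs ≡ 5 → off.
(2, 6): 6² ≡ 1, rhs ≡ 0 → off.

0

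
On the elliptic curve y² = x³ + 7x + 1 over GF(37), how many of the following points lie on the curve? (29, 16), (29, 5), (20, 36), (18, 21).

(29, 16): 16² ≡ 34, rhs ≡ 25 → off.
(29, 5): 5² ≡ 25, rhs ≡ 25 → on.
(20, 36): 36² ≡ 1, rhs ≡ 1 → on.
(18, 21): 21² ≡ 34, rhs ≡ 2 → off.

2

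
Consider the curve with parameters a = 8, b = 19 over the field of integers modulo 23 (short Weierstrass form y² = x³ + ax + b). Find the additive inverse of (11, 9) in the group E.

-(11, 9) = (11, -9 mod 23) = (11, 14).

(11, 14)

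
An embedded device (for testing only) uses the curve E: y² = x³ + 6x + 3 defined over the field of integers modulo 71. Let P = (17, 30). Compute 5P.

Double-and-add on 5 = (101)₂. Start with P = (17, 30) for the leading 1-bit.
double: tangent at (17, 30): λ = (3·17² + 6)/(2·30) ≡ 21/60. 60⁻¹ ≡ 58 (mod 71), so λ ≡ 21·58 ≡ 11.
  x = λ² - 17 - 17 = 121 - 34 ≡ 16; y = λ·(17 - 16) - 30 ≡ 52. → (16, 52)
double: tangent at (16, 52): λ = (3·16² + 6)/(2·52) ≡ 64/33. 33⁻¹ ≡ 28 (mod 71), so λ ≡ 64·28 ≡ 17.
  x = λ² - 16 - 16 = 289 - 32 ≡ 44; y = λ·(16 - 44) - 52 ≡ 40. → (44, 40)
add P: (44, 40) + (17, 30). λ = (30 - 40)/(17 - 44) ≡ 61/44 mod 71. 44⁻¹ ≡ 21 (mod 71) since 44·21 = 924 ≡ 1, so λ ≡ 3.
  x = λ² - 44 - 17 = 9 - 61 ≡ 19; y = λ·(44 - 19) - 40 ≡ 35. → (19, 35)

(19, 35)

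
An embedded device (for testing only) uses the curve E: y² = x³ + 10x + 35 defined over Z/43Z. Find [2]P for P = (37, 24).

tangent at (37, 24): λ = (3·37² + 10)/(2·24) ≡ 32/5. 5⁻¹ ≡ 26 (mod 43), so λ ≡ 32·26 ≡ 15.
  x = λ² - 37 - 37 = 225 - 74 ≡ 22; y = λ·(37 - 22) - 24 ≡ 29. → (22, 29)

(22, 29)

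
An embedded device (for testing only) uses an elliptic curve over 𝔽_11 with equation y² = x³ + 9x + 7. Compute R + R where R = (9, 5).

tangent at (9, 5): λ = (3·9² + 9)/(2·5) ≡ 10/10. 10⁻¹ ≡ 10 (mod 11) since 10·10 = 100 ≡ 1, so λ ≡ 10·10 ≡ 1.
  x = λ² - 9 - 9 = 1 - 18 ≡ 5; y = λ·(9 - 5) - 5 ≡ 10. → (5, 10)

(5, 10)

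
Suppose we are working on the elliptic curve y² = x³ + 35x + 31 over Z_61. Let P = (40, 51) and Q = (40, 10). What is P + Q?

The two points share x = 40 and their y-coordinates satisfy 51 + 10 ≡ 0 (mod 61), so they are inverses. Their sum is 𝒪.

O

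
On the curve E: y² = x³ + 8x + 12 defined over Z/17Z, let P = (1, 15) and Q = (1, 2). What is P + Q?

O

The two points share x = 1 and their y-coordinates satisfy 15 + 2 ≡ 0 (mod 17), so they are inverses. Their sum is O.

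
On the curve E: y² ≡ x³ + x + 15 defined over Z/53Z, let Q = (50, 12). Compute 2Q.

(0, 11)

tangent at (50, 12): λ = (3·50² + 1)/(2·12) ≡ 28/24. 24⁻¹ ≡ 42 (mod 53), so λ ≡ 28·42 ≡ 10.
  x = λ² - 50 - 50 = 100 - 100 ≡ 0; y = λ·(50 - 0) - 12 ≡ 11. → (0, 11)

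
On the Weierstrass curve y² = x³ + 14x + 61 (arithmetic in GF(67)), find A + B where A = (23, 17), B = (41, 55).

(24, 33)

(23, 17) + (41, 55). λ = (55 - 17)/(41 - 23) ≡ 38/18 mod 67. 18⁻¹ ≡ 41 (mod 67), so λ ≡ 17.
  x = λ² - 23 - 41 = 289 - 64 ≡ 24; y = λ·(23 - 24) - 17 ≡ 33. → (24, 33)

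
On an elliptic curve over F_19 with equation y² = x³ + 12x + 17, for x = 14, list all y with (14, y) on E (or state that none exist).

x³ + 12x + 17 = 2929 ≡ 3 (mod 19).
3 is a non-residue mod 19; no y exists.

none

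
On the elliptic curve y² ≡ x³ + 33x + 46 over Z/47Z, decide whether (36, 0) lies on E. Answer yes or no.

y² = 0² ≡ 0; x³ + 33x + 46 = 47890 ≡ 44 (mod 47). 0 ≠ 44.

no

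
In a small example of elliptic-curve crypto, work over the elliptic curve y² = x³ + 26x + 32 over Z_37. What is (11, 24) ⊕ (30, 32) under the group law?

(30, 5)

(11, 24) + (30, 32). λ = (32 - 24)/(30 - 11) ≡ 8/19 mod 37. 19⁻¹ ≡ 2 (mod 37), so λ ≡ 16.
  x = λ² - 11 - 30 = 256 - 41 ≡ 30; y = λ·(11 - 30) - 24 ≡ 5. → (30, 5)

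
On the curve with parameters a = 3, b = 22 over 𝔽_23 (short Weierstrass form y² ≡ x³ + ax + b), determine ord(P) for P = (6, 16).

2P: tangent at (6, 16): λ = (3·6² + 3)/(2·16) ≡ 19/9. 9⁻¹ ≡ 18 (mod 23), so λ ≡ 19·18 ≡ 20.
  x = λ² - 6 - 6 = 400 - 12 ≡ 20; y = λ·(6 - 20) - 16 ≡ 3. → (20, 3)
3P: (20, 3) + (6, 16). λ = (16 - 3)/(6 - 20) ≡ 13/9 mod 23. 9⁻¹ ≡ 18 (mod 23), so λ ≡ 4.
  x = λ² - 20 - 6 = 16 - 26 ≡ 13; y = λ·(20 - 13) - 3 ≡ 2. → (13, 2)
4P: (13, 2) + (6, 16). λ = (16 - 2)/(6 - 13) ≡ 14/16 mod 23. 16⁻¹ ≡ 13 (mod 23), so λ ≡ 21.
  x = λ² - 13 - 6 = 441 - 19 ≡ 8; y = λ·(13 - 8) - 2 ≡ 11. → (8, 11)
5P: (8, 11) + (6, 16). λ = (16 - 11)/(6 - 8) ≡ 5/21 mod 23. 21⁻¹ ≡ 11 (mod 23), so λ ≡ 9.
  x = λ² - 8 - 6 = 81 - 14 ≡ 21; y = λ·(8 - 21) - 11 ≡ 10. → (21, 10)
6P: (21, 10) + (6, 16). λ = (16 - 10)/(6 - 21) ≡ 6/8 mod 23. 8⁻¹ ≡ 3 (mod 23), so λ ≡ 18.
  x = λ² - 21 - 6 = 324 - 27 ≡ 21; y = λ·(21 - 21) - 10 ≡ 13. → (21, 13)
7P: (21, 13) + (6, 16). λ = (16 - 13)/(6 - 21) ≡ 3/8 mod 23. 8⁻¹ ≡ 3 (mod 23) since 8·3 = 24 ≡ 1, so λ ≡ 9.
  x = λ² - 21 - 6 = 81 - 27 ≡ 8; y = λ·(21 - 8) - 13 ≡ 12. → (8, 12)
8P: (8, 12) + (6, 16). λ = (16 - 12)/(6 - 8) ≡ 4/21 mod 23. 21⁻¹ ≡ 11 (mod 23), so λ ≡ 21.
  x = λ² - 8 - 6 = 441 - 14 ≡ 13; y = λ·(8 - 13) - 12 ≡ 21. → (13, 21)
9P: (13, 21) + (6, 16). λ = (16 - 21)/(6 - 13) ≡ 18/16 mod 23. 16⁻¹ ≡ 13 (mod 23), so λ ≡ 4.
  x = λ² - 13 - 6 = 16 - 19 ≡ 20; y = λ·(13 - 20) - 21 ≡ 20. → (20, 20)
10P: (20, 20) + (6, 16). λ = (16 - 20)/(6 - 20) ≡ 19/9 mod 23. 9⁻¹ ≡ 18 (mod 23), so λ ≡ 20.
  x = λ² - 20 - 6 = 400 - 26 ≡ 6; y = λ·(20 - 6) - 20 ≡ 7. → (6, 7)
11P: (6, 7) + (6, 16): same x and y₁ ≡ -y₂, so the sum is 𝒪.
11P = 𝒪, so the order is 11.

11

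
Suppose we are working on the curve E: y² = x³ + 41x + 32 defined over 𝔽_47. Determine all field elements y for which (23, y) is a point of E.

none

x³ + 41x + 32 = 13142 ≡ 29 (mod 47).
29 is a non-residue mod 47; no y exists.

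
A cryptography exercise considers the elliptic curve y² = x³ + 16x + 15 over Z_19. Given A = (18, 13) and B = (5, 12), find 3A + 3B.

First 3A:
Repeated addition: build up to 3A.
2A: tangent at (18, 13): λ = (3·18² + 16)/(2·13) ≡ 0/7. 7⁻¹ ≡ 11 (mod 19) since 7·11 = 77 ≡ 1, so λ ≡ 0·11 ≡ 0.
  x = λ² - 18 - 18 = 0 - 36 ≡ 2; y = λ·(18 - 2) - 13 ≡ 6. → (2, 6)
3A: (2, 6) + (18, 13). λ = (13 - 6)/(18 - 2) ≡ 7/16 mod 19. 16⁻¹ ≡ 6 (mod 19), so λ ≡ 4.
  x = λ² - 2 - 18 = 16 - 20 ≡ 15; y = λ·(2 - 15) - 6 ≡ 18. → (15, 18)
3A = (15, 18).
Next 3B:
Repeated addition: build up to 3B.
2B: tangent at (5, 12): λ = (3·5² + 16)/(2·12) ≡ 15/5. 5⁻¹ ≡ 4 (mod 19) since 5·4 = 20 ≡ 1, so λ ≡ 15·4 ≡ 3.
  x = λ² - 5 - 5 = 9 - 10 ≡ 18; y = λ·(5 - 18) - 12 ≡ 6. → (18, 6)
3B: (18, 6) + (5, 12). λ = (12 - 6)/(5 - 18) ≡ 6/6 mod 19. 6⁻¹ ≡ 16 (mod 19) since 6·16 = 96 ≡ 1, so λ ≡ 1.
  x = λ² - 18 - 5 = 1 - 23 ≡ 16; y = λ·(18 - 16) - 6 ≡ 15. → (16, 15)
3B = (16, 15).
Finally 3A + 3B:
(15, 18) + (16, 15). λ = (15 - 18)/(16 - 15) ≡ 16/1 mod 19. 1⁻¹ ≡ 1 (mod 19), so λ ≡ 16.
  x = λ² - 15 - 16 = 256 - 31 ≡ 16; y = λ·(15 - 16) - 18 ≡ 4. → (16, 4)

(16, 4)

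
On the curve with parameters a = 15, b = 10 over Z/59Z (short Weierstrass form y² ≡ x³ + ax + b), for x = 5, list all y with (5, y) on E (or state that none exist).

none

x³ + 15x + 10 = 210 ≡ 33 (mod 59).
33 is a non-residue mod 59; no y exists.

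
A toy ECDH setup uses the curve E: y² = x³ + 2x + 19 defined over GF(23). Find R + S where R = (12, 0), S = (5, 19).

(19, 19)

(12, 0) + (5, 19). λ = (19 - 0)/(5 - 12) ≡ 19/16 mod 23. 16⁻¹ ≡ 13 (mod 23) since 16·13 = 208 ≡ 1, so λ ≡ 17.
  x = λ² - 12 - 5 = 289 - 17 ≡ 19; y = λ·(12 - 19) - 0 ≡ 19. → (19, 19)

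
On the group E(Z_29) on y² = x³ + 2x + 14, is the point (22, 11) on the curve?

y² = 11² ≡ 5; x³ + 2x + 14 = 10706 ≡ 5 (mod 29). 5 = 5.

yes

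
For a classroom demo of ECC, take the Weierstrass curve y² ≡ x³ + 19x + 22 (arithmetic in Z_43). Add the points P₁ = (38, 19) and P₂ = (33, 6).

(38, 19) + (33, 6). λ = (6 - 19)/(33 - 38) ≡ 30/38 mod 43. 38⁻¹ ≡ 17 (mod 43), so λ ≡ 37.
  x = λ² - 38 - 33 = 1369 - 71 ≡ 8; y = λ·(38 - 8) - 19 ≡ 16. → (8, 16)

(8, 16)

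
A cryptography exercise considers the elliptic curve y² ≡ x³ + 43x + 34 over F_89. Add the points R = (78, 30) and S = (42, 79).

(1, 16)

(78, 30) + (42, 79). λ = (79 - 30)/(42 - 78) ≡ 49/53 mod 89. 53⁻¹ ≡ 42 (mod 89), so λ ≡ 11.
  x = λ² - 78 - 42 = 121 - 120 ≡ 1; y = λ·(78 - 1) - 30 ≡ 16. → (1, 16)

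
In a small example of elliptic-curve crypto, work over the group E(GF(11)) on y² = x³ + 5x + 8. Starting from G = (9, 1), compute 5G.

Repeated addition: build up to 5G.
2G: tangent at (9, 1): λ = (3·9² + 5)/(2·1) ≡ 6/2. 2⁻¹ ≡ 6 (mod 11) since 2·6 = 12 ≡ 1, so λ ≡ 6·6 ≡ 3.
  x = λ² - 9 - 9 = 9 - 18 ≡ 2; y = λ·(9 - 2) - 1 ≡ 9. → (2, 9)
3G: (2, 9) + (9, 1). λ = (1 - 9)/(9 - 2) ≡ 3/7 mod 11. 7⁻¹ ≡ 8 (mod 11) since 7·8 = 56 ≡ 1, so λ ≡ 2.
  x = λ² - 2 - 9 = 4 - 11 ≡ 4; y = λ·(2 - 4) - 9 ≡ 9. → (4, 9)
4G: (4, 9) + (9, 1). λ = (1 - 9)/(9 - 4) ≡ 3/5 mod 11. 5⁻¹ ≡ 9 (mod 11), so λ ≡ 5.
  x = λ² - 4 - 9 = 25 - 13 ≡ 1; y = λ·(4 - 1) - 9 ≡ 6. → (1, 6)
5G: (1, 6) + (9, 1). λ = (1 - 6)/(9 - 1) ≡ 6/8 mod 11. 8⁻¹ ≡ 7 (mod 11), so λ ≡ 9.
  x = λ² - 1 - 9 = 81 - 10 ≡ 5; y = λ·(1 - 5) - 6 ≡ 2. → (5, 2)

(5, 2)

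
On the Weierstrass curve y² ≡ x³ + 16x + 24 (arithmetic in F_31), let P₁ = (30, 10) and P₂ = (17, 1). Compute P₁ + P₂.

(30, 10) + (17, 1). λ = (1 - 10)/(17 - 30) ≡ 22/18 mod 31. 18⁻¹ ≡ 19 (mod 31), so λ ≡ 15.
  x = λ² - 30 - 17 = 225 - 47 ≡ 23; y = λ·(30 - 23) - 10 ≡ 2. → (23, 2)

(23, 2)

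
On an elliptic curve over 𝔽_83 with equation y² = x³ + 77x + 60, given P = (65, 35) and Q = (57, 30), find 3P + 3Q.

(45, 69)

First 3P:
Repeated addition: build up to 3P.
2P: tangent at (65, 35): λ = (3·65² + 77)/(2·35) ≡ 53/70. 70⁻¹ ≡ 51 (mod 83) since 70·51 = 3570 ≡ 1, so λ ≡ 53·51 ≡ 47.
  x = λ² - 65 - 65 = 2209 - 130 ≡ 4; y = λ·(65 - 4) - 35 ≡ 10. → (4, 10)
3P: (4, 10) + (65, 35). λ = (35 - 10)/(65 - 4) ≡ 25/61 mod 83. 61⁻¹ ≡ 49 (mod 83) since 61·49 = 2989 ≡ 1, so λ ≡ 63.
  x = λ² - 4 - 65 = 3969 - 69 ≡ 82; y = λ·(4 - 82) - 10 ≡ 56. → (82, 56)
3P = (82, 56).
Next 3Q:
Repeated addition: build up to 3Q.
2Q: tangent at (57, 30): λ = (3·57² + 77)/(2·30) ≡ 30/60. 60⁻¹ ≡ 18 (mod 83), so λ ≡ 30·18 ≡ 42.
  x = λ² - 57 - 57 = 1764 - 114 ≡ 73; y = λ·(57 - 73) - 30 ≡ 45. → (73, 45)
3Q: (73, 45) + (57, 30). λ = (30 - 45)/(57 - 73) ≡ 68/67 mod 83. 67⁻¹ ≡ 57 (mod 83), so λ ≡ 58.
  x = λ² - 73 - 57 = 3364 - 130 ≡ 80; y = λ·(73 - 80) - 45 ≡ 47. → (80, 47)
3Q = (80, 47).
Finally 3P + 3Q:
(82, 56) + (80, 47). λ = (47 - 56)/(80 - 82) ≡ 74/81 mod 83. 81⁻¹ ≡ 41 (mod 83), so λ ≡ 46.
  x = λ² - 82 - 80 = 2116 - 162 ≡ 45; y = λ·(82 - 45) - 56 ≡ 69. → (45, 69)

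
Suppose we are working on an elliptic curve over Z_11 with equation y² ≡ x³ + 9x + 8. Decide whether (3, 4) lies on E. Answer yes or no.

y² = 4² ≡ 5; x³ + 9x + 8 = 62 ≡ 7 (mod 11). 5 ≠ 7.

no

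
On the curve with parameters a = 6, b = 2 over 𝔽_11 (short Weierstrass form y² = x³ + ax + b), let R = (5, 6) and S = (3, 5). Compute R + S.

(6, 10)

(5, 6) + (3, 5). λ = (5 - 6)/(3 - 5) ≡ 10/9 mod 11. 9⁻¹ ≡ 5 (mod 11) since 9·5 = 45 ≡ 1, so λ ≡ 6.
  x = λ² - 5 - 3 = 36 - 8 ≡ 6; y = λ·(5 - 6) - 6 ≡ 10. → (6, 10)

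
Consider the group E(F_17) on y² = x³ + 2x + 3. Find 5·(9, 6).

(11, 8)

Write P = (9, 6).
Double-and-add on 5 = (101)₂. Start with P = (9, 6) for the leading 1-bit.
double: tangent at (9, 6): λ = (3·9² + 2)/(2·6) ≡ 7/12. 12⁻¹ ≡ 10 (mod 17) since 12·10 = 120 ≡ 1, so λ ≡ 7·10 ≡ 2.
  x = λ² - 9 - 9 = 4 - 18 ≡ 3; y = λ·(9 - 3) - 6 ≡ 6. → (3, 6)
double: tangent at (3, 6): λ = (3·3² + 2)/(2·6) ≡ 12/12. 12⁻¹ ≡ 10 (mod 17), so λ ≡ 12·10 ≡ 1.
  x = λ² - 3 - 3 = 1 - 6 ≡ 12; y = λ·(3 - 12) - 6 ≡ 2. → (12, 2)
add P: (12, 2) + (9, 6). λ = (6 - 2)/(9 - 12) ≡ 4/14 mod 17. 14⁻¹ ≡ 11 (mod 17), so λ ≡ 10.
  x = λ² - 12 - 9 = 100 - 21 ≡ 11; y = λ·(12 - 11) - 2 ≡ 8. → (11, 8)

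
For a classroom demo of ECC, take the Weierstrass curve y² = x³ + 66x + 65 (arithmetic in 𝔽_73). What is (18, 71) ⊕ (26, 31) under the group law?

(18, 71) + (26, 31). λ = (31 - 71)/(26 - 18) ≡ 33/8 mod 73. 8⁻¹ ≡ 64 (mod 73), so λ ≡ 68.
  x = λ² - 18 - 26 = 4624 - 44 ≡ 54; y = λ·(18 - 54) - 71 ≡ 36. → (54, 36)

(54, 36)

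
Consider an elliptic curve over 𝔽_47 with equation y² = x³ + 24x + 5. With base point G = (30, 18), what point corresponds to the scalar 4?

Repeated addition: build up to 4G.
2G: tangent at (30, 18): λ = (3·30² + 24)/(2·18) ≡ 45/36. 36⁻¹ ≡ 17 (mod 47), so λ ≡ 45·17 ≡ 13.
  x = λ² - 30 - 30 = 169 - 60 ≡ 15; y = λ·(30 - 15) - 18 ≡ 36. → (15, 36)
3G: (15, 36) + (30, 18). λ = (18 - 36)/(30 - 15) ≡ 29/15 mod 47. 15⁻¹ ≡ 22 (mod 47), so λ ≡ 27.
  x = λ² - 15 - 30 = 729 - 45 ≡ 26; y = λ·(15 - 26) - 36 ≡ 43. → (26, 43)
4G: (26, 43) + (30, 18). λ = (18 - 43)/(30 - 26) ≡ 22/4 mod 47. 4⁻¹ ≡ 12 (mod 47), so λ ≡ 29.
  x = λ² - 26 - 30 = 841 - 56 ≡ 33; y = λ·(26 - 33) - 43 ≡ 36. → (33, 36)

(33, 36)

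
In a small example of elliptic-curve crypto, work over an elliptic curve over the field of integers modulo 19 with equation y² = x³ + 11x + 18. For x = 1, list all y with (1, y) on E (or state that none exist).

x³ + 11x + 18 = 30 ≡ 11 (mod 19).
Square roots of 11 mod 19: 7 and 12 (since 7² = 49 ≡ 11).

7, 12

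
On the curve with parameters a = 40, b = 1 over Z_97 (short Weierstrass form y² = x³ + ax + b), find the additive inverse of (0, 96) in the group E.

(0, 1)

-(0, 96) = (0, -96 mod 97) = (0, 1).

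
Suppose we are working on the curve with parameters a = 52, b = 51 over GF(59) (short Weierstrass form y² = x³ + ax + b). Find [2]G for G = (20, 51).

(54, 43)

tangent at (20, 51): λ = (3·20² + 52)/(2·51) ≡ 13/43. 43⁻¹ ≡ 11 (mod 59) since 43·11 = 473 ≡ 1, so λ ≡ 13·11 ≡ 25.
  x = λ² - 20 - 20 = 625 - 40 ≡ 54; y = λ·(20 - 54) - 51 ≡ 43. → (54, 43)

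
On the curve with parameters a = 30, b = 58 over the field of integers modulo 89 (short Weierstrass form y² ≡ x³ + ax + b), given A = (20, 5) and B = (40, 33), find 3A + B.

First 3A:
Repeated addition: build up to 3A.
2A: tangent at (20, 5): λ = (3·20² + 30)/(2·5) ≡ 73/10. 10⁻¹ ≡ 9 (mod 89), so λ ≡ 73·9 ≡ 34.
  x = λ² - 20 - 20 = 1156 - 40 ≡ 48; y = λ·(20 - 48) - 5 ≡ 22. → (48, 22)
3A: (48, 22) + (20, 5). λ = (5 - 22)/(20 - 48) ≡ 72/61 mod 89. 61⁻¹ ≡ 54 (mod 89) since 61·54 = 3294 ≡ 1, so λ ≡ 61.
  x = λ² - 48 - 20 = 3721 - 68 ≡ 4; y = λ·(48 - 4) - 22 ≡ 81. → (4, 81)
3A = (4, 81).
Finally 3A + B:
(4, 81) + (40, 33). λ = (33 - 81)/(40 - 4) ≡ 41/36 mod 89. 36⁻¹ ≡ 47 (mod 89) since 36·47 = 1692 ≡ 1, so λ ≡ 58.
  x = λ² - 4 - 40 = 3364 - 44 ≡ 27; y = λ·(4 - 27) - 81 ≡ 9. → (27, 9)

(27, 9)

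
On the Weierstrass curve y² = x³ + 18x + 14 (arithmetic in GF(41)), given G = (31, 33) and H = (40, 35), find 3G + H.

First 3G:
Repeated addition: build up to 3G.
2G: tangent at (31, 33): λ = (3·31² + 18)/(2·33) ≡ 31/25. 25⁻¹ ≡ 23 (mod 41) since 25·23 = 575 ≡ 1, so λ ≡ 31·23 ≡ 16.
  x = λ² - 31 - 31 = 256 - 62 ≡ 30; y = λ·(31 - 30) - 33 ≡ 24. → (30, 24)
3G: (30, 24) + (31, 33). λ = (33 - 24)/(31 - 30) ≡ 9/1 mod 41. 1⁻¹ ≡ 1 (mod 41) since 1·1 = 1 ≡ 1, so λ ≡ 9.
  x = λ² - 30 - 31 = 81 - 61 ≡ 20; y = λ·(30 - 20) - 24 ≡ 25. → (20, 25)
3G = (20, 25).
Finally 3G + H:
(20, 25) + (40, 35). λ = (35 - 25)/(40 - 20) ≡ 10/20 mod 41. 20⁻¹ ≡ 39 (mod 41) since 20·39 = 780 ≡ 1, so λ ≡ 21.
  x = λ² - 20 - 40 = 441 - 60 ≡ 12; y = λ·(20 - 12) - 25 ≡ 20. → (12, 20)

(12, 20)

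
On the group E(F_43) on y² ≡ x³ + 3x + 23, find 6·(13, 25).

Write G = (13, 25).
Repeated addition: build up to 6G.
2G: tangent at (13, 25): λ = (3·13² + 3)/(2·25) ≡ 37/7. 7⁻¹ ≡ 37 (mod 43), so λ ≡ 37·37 ≡ 36.
  x = λ² - 13 - 13 = 1296 - 26 ≡ 23; y = λ·(13 - 23) - 25 ≡ 2. → (23, 2)
3G: (23, 2) + (13, 25). λ = (25 - 2)/(13 - 23) ≡ 23/33 mod 43. 33⁻¹ ≡ 30 (mod 43) since 33·30 = 990 ≡ 1, so λ ≡ 2.
  x = λ² - 23 - 13 = 4 - 36 ≡ 11; y = λ·(23 - 11) - 2 ≡ 22. → (11, 22)
4G: (11, 22) + (13, 25). λ = (25 - 22)/(13 - 11) ≡ 3/2 mod 43. 2⁻¹ ≡ 22 (mod 43) since 2·22 = 44 ≡ 1, so λ ≡ 23.
  x = λ² - 11 - 13 = 529 - 24 ≡ 32; y = λ·(11 - 32) - 22 ≡ 11. → (32, 11)
5G: (32, 11) + (13, 25). λ = (25 - 11)/(13 - 32) ≡ 14/24 mod 43. 24⁻¹ ≡ 9 (mod 43), so λ ≡ 40.
  x = λ² - 32 - 13 = 1600 - 45 ≡ 7; y = λ·(32 - 7) - 11 ≡ 0. → (7, 0)
6G: (7, 0) + (13, 25). λ = (25 - 0)/(13 - 7) ≡ 25/6 mod 43. 6⁻¹ ≡ 36 (mod 43) since 6·36 = 216 ≡ 1, so λ ≡ 40.
  x = λ² - 7 - 13 = 1600 - 20 ≡ 32; y = λ·(7 - 32) - 0 ≡ 32. → (32, 32)

(32, 32)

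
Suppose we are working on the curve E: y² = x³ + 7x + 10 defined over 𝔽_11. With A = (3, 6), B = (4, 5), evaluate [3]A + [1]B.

(3, 5)

First 3A:
Repeated addition: build up to 3A.
2A: tangent at (3, 6): λ = (3·3² + 7)/(2·6) ≡ 1/1. 1⁻¹ ≡ 1 (mod 11) since 1·1 = 1 ≡ 1, so λ ≡ 1·1 ≡ 1.
  x = λ² - 3 - 3 = 1 - 6 ≡ 6; y = λ·(3 - 6) - 6 ≡ 2. → (6, 2)
3A: (6, 2) + (3, 6). λ = (6 - 2)/(3 - 6) ≡ 4/8 mod 11. 8⁻¹ ≡ 7 (mod 11), so λ ≡ 6.
  x = λ² - 6 - 3 = 36 - 9 ≡ 5; y = λ·(6 - 5) - 2 ≡ 4. → (5, 4)
3A = (5, 4).
Finally 3A + B:
(5, 4) + (4, 5). λ = (5 - 4)/(4 - 5) ≡ 1/10 mod 11. 10⁻¹ ≡ 10 (mod 11), so λ ≡ 10.
  x = λ² - 5 - 4 = 100 - 9 ≡ 3; y = λ·(5 - 3) - 4 ≡ 5. → (3, 5)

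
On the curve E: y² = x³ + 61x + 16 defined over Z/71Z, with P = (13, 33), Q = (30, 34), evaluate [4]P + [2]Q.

First 4P:
Double-and-add on 4 = (100)₂. Start with P = (13, 33) for the leading 1-bit.
double: tangent at (13, 33): λ = (3·13² + 61)/(2·33) ≡ 0/66. 66⁻¹ ≡ 14 (mod 71) since 66·14 = 924 ≡ 1, so λ ≡ 0·14 ≡ 0.
  x = λ² - 13 - 13 = 0 - 26 ≡ 45; y = λ·(13 - 45) - 33 ≡ 38. → (45, 38)
double: tangent at (45, 38): λ = (3·45² + 61)/(2·38) ≡ 30/5. 5⁻¹ ≡ 57 (mod 71) since 5·57 = 285 ≡ 1, so λ ≡ 30·57 ≡ 6.
  x = λ² - 45 - 45 = 36 - 90 ≡ 17; y = λ·(45 - 17) - 38 ≡ 59. → (17, 59)
4P = (17, 59).
Next 2Q:
Repeated addition: build up to 2Q.
2Q: tangent at (30, 34): λ = (3·30² + 61)/(2·34) ≡ 63/68. 68⁻¹ ≡ 47 (mod 71) since 68·47 = 3196 ≡ 1, so λ ≡ 63·47 ≡ 50.
  x = λ² - 30 - 30 = 2500 - 60 ≡ 26; y = λ·(30 - 26) - 34 ≡ 24. → (26, 24)
2Q = (26, 24).
Finally 4P + 2Q:
(17, 59) + (26, 24). λ = (24 - 59)/(26 - 17) ≡ 36/9 mod 71. 9⁻¹ ≡ 8 (mod 71) since 9·8 = 72 ≡ 1, so λ ≡ 4.
  x = λ² - 17 - 26 = 16 - 43 ≡ 44; y = λ·(17 - 44) - 59 ≡ 46. → (44, 46)

(44, 46)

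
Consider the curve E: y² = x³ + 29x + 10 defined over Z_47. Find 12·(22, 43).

(43, 26)

Write P = (22, 43).
Repeated addition: build up to 12P.
2P: tangent at (22, 43): λ = (3·22² + 29)/(2·43) ≡ 24/39. 39⁻¹ ≡ 41 (mod 47), so λ ≡ 24·41 ≡ 44.
  x = λ² - 22 - 22 = 1936 - 44 ≡ 12; y = λ·(22 - 12) - 43 ≡ 21. → (12, 21)
3P: (12, 21) + (22, 43). λ = (43 - 21)/(22 - 12) ≡ 22/10 mod 47. 10⁻¹ ≡ 33 (mod 47) since 10·33 = 330 ≡ 1, so λ ≡ 21.
  x = λ² - 12 - 22 = 441 - 34 ≡ 31; y = λ·(12 - 31) - 21 ≡ 3. → (31, 3)
4P: (31, 3) + (22, 43). λ = (43 - 3)/(22 - 31) ≡ 40/38 mod 47. 38⁻¹ ≡ 26 (mod 47), so λ ≡ 6.
  x = λ² - 31 - 22 = 36 - 53 ≡ 30; y = λ·(31 - 30) - 3 ≡ 3. → (30, 3)
5P: (30, 3) + (22, 43). λ = (43 - 3)/(22 - 30) ≡ 40/39 mod 47. 39⁻¹ ≡ 41 (mod 47), so λ ≡ 42.
  x = λ² - 30 - 22 = 1764 - 52 ≡ 20; y = λ·(30 - 20) - 3 ≡ 41. → (20, 41)
6P: (20, 41) + (22, 43). λ = (43 - 41)/(22 - 20) ≡ 2/2 mod 47. 2⁻¹ ≡ 24 (mod 47), so λ ≡ 1.
  x = λ² - 20 - 22 = 1 - 42 ≡ 6; y = λ·(20 - 6) - 41 ≡ 20. → (6, 20)
7P: (6, 20) + (22, 43). λ = (43 - 20)/(22 - 6) ≡ 23/16 mod 47. 16⁻¹ ≡ 3 (mod 47), so λ ≡ 22.
  x = λ² - 6 - 22 = 484 - 28 ≡ 33; y = λ·(6 - 33) - 20 ≡ 44. → (33, 44)
8P: (33, 44) + (22, 43). λ = (43 - 44)/(22 - 33) ≡ 46/36 mod 47. 36⁻¹ ≡ 17 (mod 47), so λ ≡ 30.
  x = λ² - 33 - 22 = 900 - 55 ≡ 46; y = λ·(33 - 46) - 44 ≡ 36. → (46, 36)
9P: (46, 36) + (22, 43). λ = (43 - 36)/(22 - 46) ≡ 7/23 mod 47. 23⁻¹ ≡ 45 (mod 47) since 23·45 = 1035 ≡ 1, so λ ≡ 33.
  x = λ² - 46 - 22 = 1089 - 68 ≡ 34; y = λ·(46 - 34) - 36 ≡ 31. → (34, 31)
10P: (34, 31) + (22, 43). λ = (43 - 31)/(22 - 34) ≡ 12/35 mod 47. 35⁻¹ ≡ 43 (mod 47), so λ ≡ 46.
  x = λ² - 34 - 22 = 2116 - 56 ≡ 39; y = λ·(34 - 39) - 31 ≡ 21. → (39, 21)
11P: (39, 21) + (22, 43). λ = (43 - 21)/(22 - 39) ≡ 22/30 mod 47. 30⁻¹ ≡ 11 (mod 47), so λ ≡ 7.
  x = λ² - 39 - 22 = 49 - 61 ≡ 35; y = λ·(39 - 35) - 21 ≡ 7. → (35, 7)
12P: (35, 7) + (22, 43). λ = (43 - 7)/(22 - 35) ≡ 36/34 mod 47. 34⁻¹ ≡ 18 (mod 47), so λ ≡ 37.
  x = λ² - 35 - 22 = 1369 - 57 ≡ 43; y = λ·(35 - 43) - 7 ≡ 26. → (43, 26)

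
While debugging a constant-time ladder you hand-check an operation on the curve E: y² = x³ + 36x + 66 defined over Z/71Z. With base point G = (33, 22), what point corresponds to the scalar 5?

(2, 69)

Double-and-add on 5 = (101)₂. Start with G = (33, 22) for the leading 1-bit.
double: tangent at (33, 22): λ = (3·33² + 36)/(2·22) ≡ 37/44. 44⁻¹ ≡ 21 (mod 71), so λ ≡ 37·21 ≡ 67.
  x = λ² - 33 - 33 = 4489 - 66 ≡ 21; y = λ·(33 - 21) - 22 ≡ 1. → (21, 1)
double: tangent at (21, 1): λ = (3·21² + 36)/(2·1) ≡ 10/2. 2⁻¹ ≡ 36 (mod 71), so λ ≡ 10·36 ≡ 5.
  x = λ² - 21 - 21 = 25 - 42 ≡ 54; y = λ·(21 - 54) - 1 ≡ 47. → (54, 47)
add G: (54, 47) + (33, 22). λ = (22 - 47)/(33 - 54) ≡ 46/50 mod 71. 50⁻¹ ≡ 27 (mod 71), so λ ≡ 35.
  x = λ² - 54 - 33 = 1225 - 87 ≡ 2; y = λ·(54 - 2) - 47 ≡ 69. → (2, 69)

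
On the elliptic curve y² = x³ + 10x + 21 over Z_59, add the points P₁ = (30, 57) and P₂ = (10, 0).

(55, 34)

(30, 57) + (10, 0). λ = (0 - 57)/(10 - 30) ≡ 2/39 mod 59. 39⁻¹ ≡ 56 (mod 59), so λ ≡ 53.
  x = λ² - 30 - 10 = 2809 - 40 ≡ 55; y = λ·(30 - 55) - 57 ≡ 34. → (55, 34)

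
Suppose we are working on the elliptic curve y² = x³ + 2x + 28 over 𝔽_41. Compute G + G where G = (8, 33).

tangent at (8, 33): λ = (3·8² + 2)/(2·33) ≡ 30/25. 25⁻¹ ≡ 23 (mod 41), so λ ≡ 30·23 ≡ 34.
  x = λ² - 8 - 8 = 1156 - 16 ≡ 33; y = λ·(8 - 33) - 33 ≡ 19. → (33, 19)

(33, 19)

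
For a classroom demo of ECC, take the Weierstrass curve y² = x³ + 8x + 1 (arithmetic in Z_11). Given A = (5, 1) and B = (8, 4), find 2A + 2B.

(2, 6)

First 2A:
Repeated addition: build up to 2A.
2A: tangent at (5, 1): λ = (3·5² + 8)/(2·1) ≡ 6/2. 2⁻¹ ≡ 6 (mod 11), so λ ≡ 6·6 ≡ 3.
  x = λ² - 5 - 5 = 9 - 10 ≡ 10; y = λ·(5 - 10) - 1 ≡ 6. → (10, 6)
2A = (10, 6).
Next 2B:
Repeated addition: build up to 2B.
2B: tangent at (8, 4): λ = (3·8² + 8)/(2·4) ≡ 2/8. 8⁻¹ ≡ 7 (mod 11), so λ ≡ 2·7 ≡ 3.
  x = λ² - 8 - 8 = 9 - 16 ≡ 4; y = λ·(8 - 4) - 4 ≡ 8. → (4, 8)
2B = (4, 8).
Finally 2A + 2B:
(10, 6) + (4, 8). λ = (8 - 6)/(4 - 10) ≡ 2/5 mod 11. 5⁻¹ ≡ 9 (mod 11), so λ ≡ 7.
  x = λ² - 10 - 4 = 49 - 14 ≡ 2; y = λ·(10 - 2) - 6 ≡ 6. → (2, 6)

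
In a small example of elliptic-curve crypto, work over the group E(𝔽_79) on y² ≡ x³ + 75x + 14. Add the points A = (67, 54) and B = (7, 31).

(15, 66)

(67, 54) + (7, 31). λ = (31 - 54)/(7 - 67) ≡ 56/19 mod 79. 19⁻¹ ≡ 25 (mod 79) since 19·25 = 475 ≡ 1, so λ ≡ 57.
  x = λ² - 67 - 7 = 3249 - 74 ≡ 15; y = λ·(67 - 15) - 54 ≡ 66. → (15, 66)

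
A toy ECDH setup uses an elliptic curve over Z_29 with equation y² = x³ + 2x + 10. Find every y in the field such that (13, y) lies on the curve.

0

x³ + 2x + 10 = 2233 ≡ 0 (mod 29).
Only y = 0 satisfies y² ≡ 0.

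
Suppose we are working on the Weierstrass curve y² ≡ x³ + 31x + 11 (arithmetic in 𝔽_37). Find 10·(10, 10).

Write G = (10, 10).
Double-and-add on 10 = (1010)₂. Start with G = (10, 10) for the leading 1-bit.
double: tangent at (10, 10): λ = (3·10² + 31)/(2·10) ≡ 35/20. 20⁻¹ ≡ 13 (mod 37) since 20·13 = 260 ≡ 1, so λ ≡ 35·13 ≡ 11.
  x = λ² - 10 - 10 = 121 - 20 ≡ 27; y = λ·(10 - 27) - 10 ≡ 25. → (27, 25)
double: tangent at (27, 25): λ = (3·27² + 31)/(2·25) ≡ 35/13. 13⁻¹ ≡ 20 (mod 37), so λ ≡ 35·20 ≡ 34.
  x = λ² - 27 - 27 = 1156 - 54 ≡ 29; y = λ·(27 - 29) - 25 ≡ 18. → (29, 18)
add G: (29, 18) + (10, 10). λ = (10 - 18)/(10 - 29) ≡ 29/18 mod 37. 18⁻¹ ≡ 35 (mod 37) since 18·35 = 630 ≡ 1, so λ ≡ 16.
  x = λ² - 29 - 10 = 256 - 39 ≡ 32; y = λ·(29 - 32) - 18 ≡ 8. → (32, 8)
double: tangent at (32, 8): λ = (3·32² + 31)/(2·8) ≡ 32/16. 16⁻¹ ≡ 7 (mod 37) since 16·7 = 112 ≡ 1, so λ ≡ 32·7 ≡ 2.
  x = λ² - 32 - 32 = 4 - 64 ≡ 14; y = λ·(32 - 14) - 8 ≡ 28. → (14, 28)

(14, 28)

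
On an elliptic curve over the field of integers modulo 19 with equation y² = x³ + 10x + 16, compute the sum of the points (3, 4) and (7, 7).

(6, 8)

(3, 4) + (7, 7). λ = (7 - 4)/(7 - 3) ≡ 3/4 mod 19. 4⁻¹ ≡ 5 (mod 19), so λ ≡ 15.
  x = λ² - 3 - 7 = 225 - 10 ≡ 6; y = λ·(3 - 6) - 4 ≡ 8. → (6, 8)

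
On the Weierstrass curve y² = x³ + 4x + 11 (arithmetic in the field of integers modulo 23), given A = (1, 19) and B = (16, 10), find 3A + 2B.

(18, 21)

First 3A:
Repeated addition: build up to 3A.
2A: tangent at (1, 19): λ = (3·1² + 4)/(2·19) ≡ 7/15. 15⁻¹ ≡ 20 (mod 23) since 15·20 = 300 ≡ 1, so λ ≡ 7·20 ≡ 2.
  x = λ² - 1 - 1 = 4 - 2 ≡ 2; y = λ·(1 - 2) - 19 ≡ 2. → (2, 2)
3A: (2, 2) + (1, 19). λ = (19 - 2)/(1 - 2) ≡ 17/22 mod 23. 22⁻¹ ≡ 22 (mod 23), so λ ≡ 6.
  x = λ² - 2 - 1 = 36 - 3 ≡ 10; y = λ·(2 - 10) - 2 ≡ 19. → (10, 19)
3A = (10, 19).
Next 2B:
Repeated addition: build up to 2B.
2B: tangent at (16, 10): λ = (3·16² + 4)/(2·10) ≡ 13/20. 20⁻¹ ≡ 15 (mod 23), so λ ≡ 13·15 ≡ 11.
  x = λ² - 16 - 16 = 121 - 32 ≡ 20; y = λ·(16 - 20) - 10 ≡ 15. → (20, 15)
2B = (20, 15).
Finally 3A + 2B:
(10, 19) + (20, 15). λ = (15 - 19)/(20 - 10) ≡ 19/10 mod 23. 10⁻¹ ≡ 7 (mod 23) since 10·7 = 70 ≡ 1, so λ ≡ 18.
  x = λ² - 10 - 20 = 324 - 30 ≡ 18; y = λ·(10 - 18) - 19 ≡ 21. → (18, 21)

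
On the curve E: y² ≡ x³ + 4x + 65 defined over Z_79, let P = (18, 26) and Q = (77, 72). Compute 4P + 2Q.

First 4P:
Repeated addition: build up to 4P.
2P: tangent at (18, 26): λ = (3·18² + 4)/(2·26) ≡ 28/52. 52⁻¹ ≡ 38 (mod 79), so λ ≡ 28·38 ≡ 37.
  x = λ² - 18 - 18 = 1369 - 36 ≡ 69; y = λ·(18 - 69) - 26 ≡ 62. → (69, 62)
3P: (69, 62) + (18, 26). λ = (26 - 62)/(18 - 69) ≡ 43/28 mod 79. 28⁻¹ ≡ 48 (mod 79) since 28·48 = 1344 ≡ 1, so λ ≡ 10.
  x = λ² - 69 - 18 = 100 - 87 ≡ 13; y = λ·(69 - 13) - 62 ≡ 24. → (13, 24)
4P: (13, 24) + (18, 26). λ = (26 - 24)/(18 - 13) ≡ 2/5 mod 79. 5⁻¹ ≡ 16 (mod 79), so λ ≡ 32.
  x = λ² - 13 - 18 = 1024 - 31 ≡ 45; y = λ·(13 - 45) - 24 ≡ 58. → (45, 58)
4P = (45, 58).
Next 2Q:
Repeated addition: build up to 2Q.
2Q: tangent at (77, 72): λ = (3·77² + 4)/(2·72) ≡ 16/65. 65⁻¹ ≡ 62 (mod 79) since 65·62 = 4030 ≡ 1, so λ ≡ 16·62 ≡ 44.
  x = λ² - 77 - 77 = 1936 - 154 ≡ 44; y = λ·(77 - 44) - 72 ≡ 37. → (44, 37)
2Q = (44, 37).
Finally 4P + 2Q:
(45, 58) + (44, 37). λ = (37 - 58)/(44 - 45) ≡ 58/78 mod 79. 78⁻¹ ≡ 78 (mod 79), so λ ≡ 21.
  x = λ² - 45 - 44 = 441 - 89 ≡ 36; y = λ·(45 - 36) - 58 ≡ 52. → (36, 52)

(36, 52)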